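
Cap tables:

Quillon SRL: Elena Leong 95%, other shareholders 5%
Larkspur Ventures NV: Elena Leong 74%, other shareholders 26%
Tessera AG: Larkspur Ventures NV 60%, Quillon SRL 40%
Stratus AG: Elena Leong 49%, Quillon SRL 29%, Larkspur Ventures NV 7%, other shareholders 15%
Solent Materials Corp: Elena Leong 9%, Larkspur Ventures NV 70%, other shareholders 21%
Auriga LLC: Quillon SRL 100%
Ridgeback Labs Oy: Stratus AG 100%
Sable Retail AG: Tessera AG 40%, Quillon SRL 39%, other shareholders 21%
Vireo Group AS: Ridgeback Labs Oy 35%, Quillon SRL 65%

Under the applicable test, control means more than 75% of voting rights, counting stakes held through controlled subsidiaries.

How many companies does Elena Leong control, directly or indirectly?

5

Elena holds 95% of Quillon, so Elena controls Quillon.
Elena and Quillon together hold 49% + 29% = 78% of Stratus, so Elena controls Stratus.
Quillon holds 100% of Auriga, so Elena controls Auriga.
Stratus holds 100% of Ridgeback, so Elena controls Ridgeback.
Ridgeback and Quillon together hold 35% + 65% = 100% of Vireo, so Elena controls Vireo.
No other company's threshold is met.
Elena controls 5 companies.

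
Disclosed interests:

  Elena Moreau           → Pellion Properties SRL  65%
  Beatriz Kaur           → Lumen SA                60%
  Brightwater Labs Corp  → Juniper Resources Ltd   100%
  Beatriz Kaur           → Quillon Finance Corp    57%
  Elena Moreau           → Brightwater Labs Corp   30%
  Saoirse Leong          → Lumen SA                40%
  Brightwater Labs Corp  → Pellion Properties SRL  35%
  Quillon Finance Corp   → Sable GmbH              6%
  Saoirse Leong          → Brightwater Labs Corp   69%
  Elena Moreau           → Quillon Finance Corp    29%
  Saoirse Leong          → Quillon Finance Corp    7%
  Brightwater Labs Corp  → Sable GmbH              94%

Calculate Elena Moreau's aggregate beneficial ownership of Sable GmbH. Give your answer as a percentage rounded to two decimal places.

29.94%

Elena reaches Sable along 2 paths.
Via Brightwater: 30% × 94% = 28.2%.
Via Quillon: 29% × 6% = 1.74%.
Total: 28.2% + 1.74% = 29.94%.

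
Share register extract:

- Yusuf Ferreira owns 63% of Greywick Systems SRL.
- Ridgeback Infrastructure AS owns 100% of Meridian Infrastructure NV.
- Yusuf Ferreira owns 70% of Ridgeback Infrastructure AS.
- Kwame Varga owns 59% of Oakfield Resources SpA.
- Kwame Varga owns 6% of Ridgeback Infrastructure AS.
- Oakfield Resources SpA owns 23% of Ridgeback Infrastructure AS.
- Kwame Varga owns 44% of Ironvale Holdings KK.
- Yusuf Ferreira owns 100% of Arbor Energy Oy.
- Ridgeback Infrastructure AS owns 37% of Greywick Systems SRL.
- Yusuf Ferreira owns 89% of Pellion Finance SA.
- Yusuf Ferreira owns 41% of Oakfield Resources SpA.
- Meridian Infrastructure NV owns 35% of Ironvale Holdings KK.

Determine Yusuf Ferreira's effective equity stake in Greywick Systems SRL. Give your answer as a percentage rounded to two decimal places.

Yusuf reaches Greywick along 3 paths.
Via Ridgeback: 70% × 37% = 25.9%.
Via Oakfield → Ridgeback: 41% × 23% × 37% = 3.4891%.
Direct stake: 63% = 63%.
Total: 25.9% + 3.4891% + 63% = 92.3891%.
Rounded: 92.39%.

92.39%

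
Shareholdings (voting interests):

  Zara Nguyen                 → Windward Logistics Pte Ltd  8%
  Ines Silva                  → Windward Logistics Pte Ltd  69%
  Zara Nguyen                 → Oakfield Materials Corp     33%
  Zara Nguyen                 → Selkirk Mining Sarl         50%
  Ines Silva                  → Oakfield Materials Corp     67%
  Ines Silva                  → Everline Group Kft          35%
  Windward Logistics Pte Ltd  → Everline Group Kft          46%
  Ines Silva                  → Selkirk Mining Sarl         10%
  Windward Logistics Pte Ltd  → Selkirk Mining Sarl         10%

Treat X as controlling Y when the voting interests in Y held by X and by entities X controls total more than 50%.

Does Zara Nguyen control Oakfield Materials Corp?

Zara's largest direct stake is 50% in Selkirk, which does not meet the threshold, so Zara controls no company.
In Oakfield, Zara's side holds only 33%, not > 50%.
So Zara does not control Oakfield.

No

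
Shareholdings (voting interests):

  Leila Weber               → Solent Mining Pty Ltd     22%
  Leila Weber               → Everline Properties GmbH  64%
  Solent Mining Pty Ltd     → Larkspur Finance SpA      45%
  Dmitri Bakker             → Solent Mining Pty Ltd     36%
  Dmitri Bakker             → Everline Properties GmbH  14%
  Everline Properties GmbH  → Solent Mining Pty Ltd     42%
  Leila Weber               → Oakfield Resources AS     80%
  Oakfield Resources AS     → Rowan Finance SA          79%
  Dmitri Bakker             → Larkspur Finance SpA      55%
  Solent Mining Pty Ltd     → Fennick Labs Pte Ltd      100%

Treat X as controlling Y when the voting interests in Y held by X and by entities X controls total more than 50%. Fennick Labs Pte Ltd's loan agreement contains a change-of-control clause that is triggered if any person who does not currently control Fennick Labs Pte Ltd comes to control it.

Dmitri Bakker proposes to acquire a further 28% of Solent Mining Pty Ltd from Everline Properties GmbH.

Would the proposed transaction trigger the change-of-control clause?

The purchase adds only to Dmitri's holdings (Everline's stake shrinks), so Dmitri is the only person who could newly come to control Fennick.
Dmitri holds 55% of Larkspur, so Dmitri controls Larkspur.
Neither Dmitri nor any entity Dmitri controls holds any voting interest in Fennick.
So before the transaction, Dmitri does not control Fennick.
After the purchase, Dmitri's direct stake in Solent rises to 36% + 28% = 64%, and Everline's stake falls to 14%.
Dmitri holds 64% of Solent, so Dmitri controls Solent.
Solent holds 100% of Fennick, so Dmitri controls Fennick.
Dmitri did not control Fennick before and does after, so the clause is triggered.

Yes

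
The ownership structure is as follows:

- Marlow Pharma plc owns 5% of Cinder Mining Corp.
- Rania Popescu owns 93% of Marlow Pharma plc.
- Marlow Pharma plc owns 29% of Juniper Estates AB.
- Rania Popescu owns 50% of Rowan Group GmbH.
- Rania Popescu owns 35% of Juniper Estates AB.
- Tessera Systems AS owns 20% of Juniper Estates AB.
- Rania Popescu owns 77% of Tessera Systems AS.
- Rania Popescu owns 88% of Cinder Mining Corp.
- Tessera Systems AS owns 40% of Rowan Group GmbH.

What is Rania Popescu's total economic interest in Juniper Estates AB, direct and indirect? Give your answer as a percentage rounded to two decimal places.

Rania reaches Juniper along 3 paths.
Via Marlow: 93% × 29% = 26.97%.
Via Tessera: 77% × 20% = 15.4%.
Direct stake: 35% = 35%.
Total: 26.97% + 15.4% + 35% = 77.37%.

77.37%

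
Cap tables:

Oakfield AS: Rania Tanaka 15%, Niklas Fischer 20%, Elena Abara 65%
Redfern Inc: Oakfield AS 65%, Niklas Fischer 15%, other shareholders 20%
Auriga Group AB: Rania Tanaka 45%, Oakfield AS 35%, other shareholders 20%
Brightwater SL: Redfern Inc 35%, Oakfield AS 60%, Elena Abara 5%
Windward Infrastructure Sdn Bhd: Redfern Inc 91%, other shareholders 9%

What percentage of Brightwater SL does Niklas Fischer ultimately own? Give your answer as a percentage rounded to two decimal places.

Niklas reaches Brightwater along 3 paths.
Via Oakfield → Redfern: 20% × 65% × 35% = 4.55%.
Via Redfern: 15% × 35% = 5.25%.
Via Oakfield: 20% × 60% = 12%.
Total: 4.55% + 5.25% + 12% = 21.8%.
Rounded: 21.80%.

21.80%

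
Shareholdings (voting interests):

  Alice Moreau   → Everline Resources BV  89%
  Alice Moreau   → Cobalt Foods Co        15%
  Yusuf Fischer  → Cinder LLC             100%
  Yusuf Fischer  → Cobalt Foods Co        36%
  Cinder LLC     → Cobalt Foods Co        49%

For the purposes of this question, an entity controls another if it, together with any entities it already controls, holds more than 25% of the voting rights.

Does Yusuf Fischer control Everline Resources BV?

Yusuf holds 100% of Cinder, so Yusuf controls Cinder.
Cinder and Yusuf together hold 49% + 36% = 85% of Cobalt, so Yusuf controls Cobalt.
Neither Yusuf nor any entity Yusuf controls holds any voting interest in Everline.
So Yusuf does not control Everline.

No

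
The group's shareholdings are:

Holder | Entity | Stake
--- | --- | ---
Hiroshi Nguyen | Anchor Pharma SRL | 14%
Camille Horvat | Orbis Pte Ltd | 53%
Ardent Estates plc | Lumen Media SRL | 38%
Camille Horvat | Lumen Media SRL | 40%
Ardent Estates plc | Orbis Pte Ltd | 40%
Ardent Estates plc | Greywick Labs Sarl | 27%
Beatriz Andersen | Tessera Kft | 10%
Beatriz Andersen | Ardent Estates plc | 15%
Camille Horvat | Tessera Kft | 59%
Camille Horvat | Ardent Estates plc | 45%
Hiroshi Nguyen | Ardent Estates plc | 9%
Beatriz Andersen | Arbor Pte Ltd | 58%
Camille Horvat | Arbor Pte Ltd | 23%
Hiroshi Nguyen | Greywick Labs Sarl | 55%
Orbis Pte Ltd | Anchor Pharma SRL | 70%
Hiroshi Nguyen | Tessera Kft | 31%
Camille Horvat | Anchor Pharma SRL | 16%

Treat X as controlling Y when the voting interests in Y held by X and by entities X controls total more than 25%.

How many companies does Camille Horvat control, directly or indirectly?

6

Camille holds 59% of Tessera, so Camille controls Tessera.
Camille holds 45% of Ardent, so Camille controls Ardent.
Camille and Ardent together hold 53% + 40% = 93% of Orbis, so Camille controls Orbis.
Orbis and Camille together hold 70% + 16% = 86% of Anchor, so Camille controls Anchor.
Ardent holds 27% of Greywick, so Camille controls Greywick.
Ardent and Camille together hold 38% + 40% = 78% of Lumen, so Camille controls Lumen.
No other company's threshold is met.
Camille controls 6 companies.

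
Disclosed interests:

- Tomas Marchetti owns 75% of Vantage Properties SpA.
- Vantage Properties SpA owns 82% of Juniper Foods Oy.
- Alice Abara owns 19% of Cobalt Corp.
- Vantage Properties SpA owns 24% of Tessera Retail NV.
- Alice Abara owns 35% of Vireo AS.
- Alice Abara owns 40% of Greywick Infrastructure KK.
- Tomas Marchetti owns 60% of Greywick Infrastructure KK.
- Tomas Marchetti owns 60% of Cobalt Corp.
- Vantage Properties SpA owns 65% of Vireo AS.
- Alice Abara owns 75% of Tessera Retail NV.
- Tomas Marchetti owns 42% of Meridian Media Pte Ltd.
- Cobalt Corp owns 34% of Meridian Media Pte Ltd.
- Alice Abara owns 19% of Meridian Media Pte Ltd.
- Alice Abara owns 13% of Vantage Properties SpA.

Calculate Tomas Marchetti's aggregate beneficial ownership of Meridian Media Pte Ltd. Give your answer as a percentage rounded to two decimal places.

Tomas reaches Meridian along 2 paths.
Via Cobalt: 60% × 34% = 20.4%.
Direct stake: 42% = 42%.
Total: 20.4% + 42% = 62.4%.
Rounded: 62.40%.

62.40%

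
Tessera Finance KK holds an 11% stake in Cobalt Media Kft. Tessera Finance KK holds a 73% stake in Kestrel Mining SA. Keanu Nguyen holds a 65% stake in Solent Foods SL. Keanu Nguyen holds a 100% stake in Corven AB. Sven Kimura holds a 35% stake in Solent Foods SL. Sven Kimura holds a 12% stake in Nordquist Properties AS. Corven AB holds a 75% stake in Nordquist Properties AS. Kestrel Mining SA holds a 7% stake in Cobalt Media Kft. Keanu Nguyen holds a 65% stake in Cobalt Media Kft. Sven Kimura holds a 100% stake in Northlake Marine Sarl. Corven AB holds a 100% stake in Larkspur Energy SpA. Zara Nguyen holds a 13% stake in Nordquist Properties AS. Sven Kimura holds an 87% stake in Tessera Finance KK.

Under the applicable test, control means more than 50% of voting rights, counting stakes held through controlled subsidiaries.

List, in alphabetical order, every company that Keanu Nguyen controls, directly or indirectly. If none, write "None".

Cobalt Media Kft, Corven AB, Larkspur Energy SpA, Nordquist Properties AS, Solent Foods SL

Keanu holds 65% of Solent, so Keanu controls Solent.
Keanu holds 100% of Corven, so Keanu controls Corven.
Corven holds 100% of Larkspur, so Keanu controls Larkspur.
Corven holds 75% of Nordquist, so Keanu controls Nordquist.
Keanu holds 65% of Cobalt, so Keanu controls Cobalt.
No other company's threshold is met.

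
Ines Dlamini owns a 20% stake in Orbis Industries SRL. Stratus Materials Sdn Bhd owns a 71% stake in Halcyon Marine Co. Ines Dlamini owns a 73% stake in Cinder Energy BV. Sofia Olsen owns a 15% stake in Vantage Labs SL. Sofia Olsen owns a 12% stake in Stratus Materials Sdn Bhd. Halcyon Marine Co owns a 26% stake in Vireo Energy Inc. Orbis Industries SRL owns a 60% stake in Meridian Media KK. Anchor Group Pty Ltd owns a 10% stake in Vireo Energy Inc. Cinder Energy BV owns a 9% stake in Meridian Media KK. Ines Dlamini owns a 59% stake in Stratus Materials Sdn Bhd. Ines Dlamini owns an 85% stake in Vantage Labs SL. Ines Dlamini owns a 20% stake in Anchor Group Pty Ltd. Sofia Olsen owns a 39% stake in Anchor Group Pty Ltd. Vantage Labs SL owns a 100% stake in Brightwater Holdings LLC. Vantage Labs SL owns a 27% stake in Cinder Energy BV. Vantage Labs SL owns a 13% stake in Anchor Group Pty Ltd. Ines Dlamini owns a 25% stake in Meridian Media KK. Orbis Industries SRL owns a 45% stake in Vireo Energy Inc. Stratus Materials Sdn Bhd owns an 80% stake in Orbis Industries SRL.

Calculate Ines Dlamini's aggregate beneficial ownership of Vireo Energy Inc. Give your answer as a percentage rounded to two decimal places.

Ines reaches Vireo along 5 paths.
Via Stratus → Halcyon: 59% × 71% × 26% = 10.8914%.
Via Orbis: 20% × 45% = 9%.
Via Stratus → Orbis: 59% × 80% × 45% = 21.24%.
Via Vantage → Anchor: 85% × 13% × 10% = 1.105%.
Via Anchor: 20% × 10% = 2%.
Total: 10.8914% + 9% + 21.24% + 1.105% + 2% = 44.2364%.
Rounded: 44.24%.

44.24%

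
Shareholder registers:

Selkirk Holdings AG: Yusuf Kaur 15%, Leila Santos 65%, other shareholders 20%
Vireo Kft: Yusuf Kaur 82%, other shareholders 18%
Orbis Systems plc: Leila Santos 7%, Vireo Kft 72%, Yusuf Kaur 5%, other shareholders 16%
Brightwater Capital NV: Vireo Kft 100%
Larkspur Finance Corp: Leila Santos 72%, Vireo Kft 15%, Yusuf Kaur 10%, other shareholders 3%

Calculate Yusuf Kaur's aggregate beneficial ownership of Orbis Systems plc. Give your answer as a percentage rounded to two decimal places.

64.04%

Yusuf reaches Orbis along 2 paths.
Via Vireo: 82% × 72% = 59.04%.
Direct stake: 5% = 5%.
Total: 59.04% + 5% = 64.04%.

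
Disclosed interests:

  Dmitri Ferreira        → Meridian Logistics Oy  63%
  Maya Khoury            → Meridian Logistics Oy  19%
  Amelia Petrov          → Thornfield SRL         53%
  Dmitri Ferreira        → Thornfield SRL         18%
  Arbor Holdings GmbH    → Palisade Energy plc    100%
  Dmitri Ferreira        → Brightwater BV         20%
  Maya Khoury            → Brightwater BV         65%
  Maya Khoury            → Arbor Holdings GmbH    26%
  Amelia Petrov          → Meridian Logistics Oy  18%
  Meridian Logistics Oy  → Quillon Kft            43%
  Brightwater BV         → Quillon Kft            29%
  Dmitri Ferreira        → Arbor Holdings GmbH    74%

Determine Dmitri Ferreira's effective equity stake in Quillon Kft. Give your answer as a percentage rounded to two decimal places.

32.89%

Dmitri reaches Quillon along 2 paths.
Via Brightwater: 20% × 29% = 5.8%.
Via Meridian: 63% × 43% = 27.09%.
Total: 5.8% + 27.09% = 32.89%.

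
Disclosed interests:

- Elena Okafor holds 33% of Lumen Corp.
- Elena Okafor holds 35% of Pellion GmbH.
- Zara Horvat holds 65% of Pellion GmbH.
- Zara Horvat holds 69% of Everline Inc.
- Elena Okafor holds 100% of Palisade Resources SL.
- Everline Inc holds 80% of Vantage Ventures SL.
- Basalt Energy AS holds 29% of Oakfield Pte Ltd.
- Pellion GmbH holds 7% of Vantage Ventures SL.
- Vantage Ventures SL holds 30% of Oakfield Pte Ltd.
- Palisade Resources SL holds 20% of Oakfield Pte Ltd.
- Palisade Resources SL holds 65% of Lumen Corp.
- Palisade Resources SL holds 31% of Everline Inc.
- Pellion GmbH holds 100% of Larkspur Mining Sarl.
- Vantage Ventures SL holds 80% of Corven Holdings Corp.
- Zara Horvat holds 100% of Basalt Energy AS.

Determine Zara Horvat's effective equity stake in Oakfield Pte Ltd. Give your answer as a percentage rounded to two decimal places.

Zara reaches Oakfield along 3 paths.
Via Pellion → Vantage: 65% × 7% × 30% = 1.365%.
Via Everline → Vantage: 69% × 80% × 30% = 16.56%.
Via Basalt: 100% × 29% = 29%.
Total: 1.365% + 16.56% + 29% = 46.925%.
Rounded: 46.93%.

46.93%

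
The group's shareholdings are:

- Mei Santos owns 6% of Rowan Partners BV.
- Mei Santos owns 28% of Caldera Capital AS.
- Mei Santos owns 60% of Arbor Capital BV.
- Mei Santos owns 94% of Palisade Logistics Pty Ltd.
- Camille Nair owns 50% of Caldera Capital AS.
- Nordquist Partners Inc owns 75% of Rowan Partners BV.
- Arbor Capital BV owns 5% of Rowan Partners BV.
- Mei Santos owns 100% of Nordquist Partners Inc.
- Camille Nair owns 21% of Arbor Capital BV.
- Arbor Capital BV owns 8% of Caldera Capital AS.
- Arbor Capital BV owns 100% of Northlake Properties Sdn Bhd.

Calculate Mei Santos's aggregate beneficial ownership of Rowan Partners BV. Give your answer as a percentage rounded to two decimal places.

Mei reaches Rowan along 3 paths.
Via Nordquist: 100% × 75% = 75%.
Direct stake: 6% = 6%.
Via Arbor: 60% × 5% = 3%.
Total: 75% + 6% + 3% = 84%.
Rounded: 84.00%.

84.00%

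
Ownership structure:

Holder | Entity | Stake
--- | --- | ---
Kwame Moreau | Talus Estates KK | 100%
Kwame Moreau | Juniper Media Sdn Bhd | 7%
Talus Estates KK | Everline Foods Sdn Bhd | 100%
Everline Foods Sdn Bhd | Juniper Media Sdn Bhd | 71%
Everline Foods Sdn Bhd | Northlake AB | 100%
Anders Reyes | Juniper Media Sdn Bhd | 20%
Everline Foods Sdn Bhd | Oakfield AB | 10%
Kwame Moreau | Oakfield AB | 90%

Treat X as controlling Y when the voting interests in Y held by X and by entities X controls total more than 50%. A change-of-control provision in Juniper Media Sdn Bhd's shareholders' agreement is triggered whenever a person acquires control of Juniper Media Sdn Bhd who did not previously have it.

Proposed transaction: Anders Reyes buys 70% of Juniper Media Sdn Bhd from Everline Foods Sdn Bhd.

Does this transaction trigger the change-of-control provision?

The purchase adds only to Anders's holdings (Everline's stake shrinks), so Anders is the only person who could newly come to control Juniper.
Anders's largest direct stake is 20% in Juniper, which does not meet the threshold, so Anders controls no company.
In Juniper, Anders's side holds only 20%, not > 50%.
So before the transaction, Anders does not control Juniper.
After the purchase, Anders's direct stake in Juniper rises to 20% + 70% = 90%, and Everline's stake falls to 1%.
Anders holds 90% of Juniper, so Anders controls Juniper.
Anders did not control Juniper before and does after, so the clause is triggered.

Yes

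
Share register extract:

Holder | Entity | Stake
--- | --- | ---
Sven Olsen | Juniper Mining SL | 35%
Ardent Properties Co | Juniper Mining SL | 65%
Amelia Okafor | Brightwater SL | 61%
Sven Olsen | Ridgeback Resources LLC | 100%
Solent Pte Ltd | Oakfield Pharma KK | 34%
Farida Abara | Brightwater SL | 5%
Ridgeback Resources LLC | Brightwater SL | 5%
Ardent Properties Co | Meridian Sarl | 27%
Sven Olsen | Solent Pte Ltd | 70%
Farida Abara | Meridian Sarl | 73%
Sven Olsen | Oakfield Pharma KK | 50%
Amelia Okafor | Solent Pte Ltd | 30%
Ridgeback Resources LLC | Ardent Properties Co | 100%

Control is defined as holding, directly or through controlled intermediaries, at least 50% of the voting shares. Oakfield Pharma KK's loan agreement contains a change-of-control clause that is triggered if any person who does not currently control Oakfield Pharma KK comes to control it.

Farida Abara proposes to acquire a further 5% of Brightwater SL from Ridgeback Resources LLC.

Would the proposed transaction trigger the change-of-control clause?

No

The purchase adds only to Farida's holdings (Ridgeback's stake shrinks), so Farida is the only person who could newly come to control Oakfield.
Farida holds 73% of Meridian, so Farida controls Meridian.
Neither Farida nor any entity Farida controls holds any voting interest in Oakfield.
So before the transaction, Farida does not control Oakfield.
After the purchase, Farida's direct stake in Brightwater rises to 5% + 5% = 10%, and Ridgeback's stake falls to 0%.
Farida's side now holds 10% of Brightwater, not ≥ 50%, so Farida still does not control Brightwater.
After the transaction, neither Farida nor any entity Farida controls holds a voting interest in Oakfield, so Farida still does not control it.
No new person acquires control, so the clause is not triggered.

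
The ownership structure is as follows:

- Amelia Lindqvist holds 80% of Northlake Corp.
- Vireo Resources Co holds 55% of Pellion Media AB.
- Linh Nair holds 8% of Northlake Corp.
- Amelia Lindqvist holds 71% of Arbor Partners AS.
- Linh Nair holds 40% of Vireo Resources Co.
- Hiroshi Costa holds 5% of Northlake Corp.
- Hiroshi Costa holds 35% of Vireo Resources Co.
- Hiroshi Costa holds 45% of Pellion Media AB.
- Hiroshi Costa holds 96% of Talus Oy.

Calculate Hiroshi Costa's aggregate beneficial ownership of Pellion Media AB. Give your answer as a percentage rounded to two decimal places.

64.25%

Hiroshi reaches Pellion along 2 paths.
Direct stake: 45% = 45%.
Via Vireo: 35% × 55% = 19.25%.
Total: 45% + 19.25% = 64.25%.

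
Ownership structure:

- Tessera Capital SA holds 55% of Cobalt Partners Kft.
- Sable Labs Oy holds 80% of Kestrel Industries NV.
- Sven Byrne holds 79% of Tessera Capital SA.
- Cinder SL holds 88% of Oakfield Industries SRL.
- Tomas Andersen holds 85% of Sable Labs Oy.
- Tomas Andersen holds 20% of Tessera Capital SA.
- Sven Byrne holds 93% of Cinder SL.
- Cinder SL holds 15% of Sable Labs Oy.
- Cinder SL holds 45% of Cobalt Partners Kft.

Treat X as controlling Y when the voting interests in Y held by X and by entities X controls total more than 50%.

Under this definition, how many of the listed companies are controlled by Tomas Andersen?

Tomas holds 85% of Sable, so Tomas controls Sable.
Sable holds 80% of Kestrel, so Tomas controls Kestrel.
No other company's threshold is met.
Tomas controls 2 companies.

2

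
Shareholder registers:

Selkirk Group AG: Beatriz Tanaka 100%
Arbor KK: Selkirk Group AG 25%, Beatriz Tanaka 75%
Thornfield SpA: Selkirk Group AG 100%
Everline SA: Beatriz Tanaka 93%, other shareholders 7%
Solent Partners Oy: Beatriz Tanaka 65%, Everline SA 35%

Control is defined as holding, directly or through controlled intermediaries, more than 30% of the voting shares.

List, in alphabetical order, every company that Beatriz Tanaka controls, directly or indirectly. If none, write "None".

Arbor KK, Everline SA, Selkirk Group AG, Solent Partners Oy, Thornfield SpA

Beatriz holds 100% of Selkirk, so Beatriz controls Selkirk.
Selkirk and Beatriz together hold 25% + 75% = 100% of Arbor, so Beatriz controls Arbor.
Selkirk holds 100% of Thornfield, so Beatriz controls Thornfield.
Beatriz holds 93% of Everline, so Beatriz controls Everline.
Beatriz and Everline together hold 65% + 35% = 100% of Solent, so Beatriz controls Solent.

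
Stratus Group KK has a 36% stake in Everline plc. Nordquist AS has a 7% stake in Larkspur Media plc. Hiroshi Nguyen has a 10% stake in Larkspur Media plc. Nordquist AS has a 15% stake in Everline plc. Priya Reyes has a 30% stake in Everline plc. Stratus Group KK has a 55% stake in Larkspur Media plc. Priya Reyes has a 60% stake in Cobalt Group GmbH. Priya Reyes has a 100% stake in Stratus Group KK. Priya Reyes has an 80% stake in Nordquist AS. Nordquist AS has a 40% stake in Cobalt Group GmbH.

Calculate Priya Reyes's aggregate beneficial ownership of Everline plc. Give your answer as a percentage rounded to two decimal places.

Priya reaches Everline along 3 paths.
Via Nordquist: 80% × 15% = 12%.
Direct stake: 30% = 30%.
Via Stratus: 100% × 36% = 36%.
Total: 12% + 30% + 36% = 78%.
Rounded: 78.00%.

78.00%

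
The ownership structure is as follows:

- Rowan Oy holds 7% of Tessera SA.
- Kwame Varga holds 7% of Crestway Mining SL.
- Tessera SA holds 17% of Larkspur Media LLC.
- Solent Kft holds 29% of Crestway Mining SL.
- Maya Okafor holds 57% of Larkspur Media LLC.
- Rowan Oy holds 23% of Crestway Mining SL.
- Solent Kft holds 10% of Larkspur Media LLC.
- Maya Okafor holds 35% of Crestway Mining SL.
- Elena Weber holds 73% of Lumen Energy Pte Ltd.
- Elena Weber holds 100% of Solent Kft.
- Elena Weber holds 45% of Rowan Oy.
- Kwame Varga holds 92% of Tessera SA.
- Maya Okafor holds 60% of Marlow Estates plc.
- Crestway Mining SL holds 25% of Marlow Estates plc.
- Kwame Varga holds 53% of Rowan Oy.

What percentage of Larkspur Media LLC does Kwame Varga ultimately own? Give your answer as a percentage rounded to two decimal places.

16.27%

Kwame reaches Larkspur along 2 paths.
Via Tessera: 92% × 17% = 15.64%.
Via Rowan → Tessera: 53% × 7% × 17% = 0.6307%.
Total: 15.64% + 0.6307% = 16.2707%.
Rounded: 16.27%.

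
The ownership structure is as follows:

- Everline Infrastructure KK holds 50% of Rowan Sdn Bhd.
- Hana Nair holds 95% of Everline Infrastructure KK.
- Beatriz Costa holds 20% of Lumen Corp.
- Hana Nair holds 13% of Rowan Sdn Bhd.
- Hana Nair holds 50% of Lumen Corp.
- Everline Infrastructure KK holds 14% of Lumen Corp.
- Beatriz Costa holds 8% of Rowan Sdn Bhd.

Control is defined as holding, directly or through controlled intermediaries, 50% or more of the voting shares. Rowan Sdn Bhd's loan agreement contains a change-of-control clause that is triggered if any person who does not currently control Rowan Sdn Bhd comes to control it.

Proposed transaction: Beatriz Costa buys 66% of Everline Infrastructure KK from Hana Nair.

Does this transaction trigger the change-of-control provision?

The purchase adds only to Beatriz's holdings (Hana's stake shrinks), so Beatriz is the only person who could newly come to control Rowan.
Beatriz's largest direct stake is 20% in Lumen, which does not meet the threshold, so Beatriz controls no company.
In Rowan, Beatriz's side holds only 8%, not ≥ 50%.
So before the transaction, Beatriz does not control Rowan.
After the purchase, Beatriz holds 66% of Everline directly, and Hana's stake falls to 29%.
Beatriz holds 66% of Everline, so Beatriz controls Everline.
Everline and Beatriz together hold 50% + 8% = 58% of Rowan, so Beatriz controls Rowan.
Beatriz did not control Rowan before and does after, so the clause is triggered.

Yes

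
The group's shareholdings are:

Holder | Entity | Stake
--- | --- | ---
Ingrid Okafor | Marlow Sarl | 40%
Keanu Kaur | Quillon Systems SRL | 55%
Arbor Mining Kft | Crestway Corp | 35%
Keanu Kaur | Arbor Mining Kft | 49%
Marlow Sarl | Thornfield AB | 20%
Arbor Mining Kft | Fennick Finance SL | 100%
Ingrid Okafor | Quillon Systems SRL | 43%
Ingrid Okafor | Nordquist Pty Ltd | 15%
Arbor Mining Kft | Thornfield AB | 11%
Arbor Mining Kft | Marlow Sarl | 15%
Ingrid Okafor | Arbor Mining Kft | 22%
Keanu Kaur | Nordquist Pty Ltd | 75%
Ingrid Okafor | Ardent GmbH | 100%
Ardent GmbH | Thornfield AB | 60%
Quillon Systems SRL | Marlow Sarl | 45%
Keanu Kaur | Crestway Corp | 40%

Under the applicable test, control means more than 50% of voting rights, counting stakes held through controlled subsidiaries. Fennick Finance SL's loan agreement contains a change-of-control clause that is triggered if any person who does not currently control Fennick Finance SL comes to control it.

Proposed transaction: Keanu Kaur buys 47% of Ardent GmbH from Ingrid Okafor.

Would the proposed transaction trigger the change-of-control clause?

No

The purchase adds only to Keanu's holdings (Ingrid's stake shrinks), so Keanu is the only person who could newly come to control Fennick.
Keanu holds 55% of Quillon, so Keanu controls Quillon.
Keanu holds 75% of Nordquist, so Keanu controls Nordquist.
Neither Keanu nor any entity Keanu controls holds any voting interest in Fennick.
So before the transaction, Keanu does not control Fennick.
After the purchase, Keanu holds 47% of Ardent directly, and Ingrid's stake falls to 53%.
Keanu's side now holds 47% of Ardent, not > 50%, so Keanu still does not control Ardent.
After the transaction, neither Keanu nor any entity Keanu controls holds a voting interest in Fennick, so Keanu still does not control it.
No new person acquires control, so the clause is not triggered.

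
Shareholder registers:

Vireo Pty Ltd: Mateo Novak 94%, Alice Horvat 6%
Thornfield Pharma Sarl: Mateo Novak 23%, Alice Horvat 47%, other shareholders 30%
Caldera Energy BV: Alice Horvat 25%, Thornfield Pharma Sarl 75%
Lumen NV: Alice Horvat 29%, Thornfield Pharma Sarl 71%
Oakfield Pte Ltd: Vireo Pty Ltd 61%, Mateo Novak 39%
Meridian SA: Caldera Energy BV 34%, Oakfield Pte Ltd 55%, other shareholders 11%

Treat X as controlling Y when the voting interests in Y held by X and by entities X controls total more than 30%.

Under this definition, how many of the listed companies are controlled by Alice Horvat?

4

Alice holds 47% of Thornfield, so Alice controls Thornfield.
Alice and Thornfield together hold 25% + 75% = 100% of Caldera, so Alice controls Caldera.
Alice and Thornfield together hold 29% + 71% = 100% of Lumen, so Alice controls Lumen.
Caldera holds 34% of Meridian, so Alice controls Meridian.
No other company's threshold is met.
Alice controls 4 companies.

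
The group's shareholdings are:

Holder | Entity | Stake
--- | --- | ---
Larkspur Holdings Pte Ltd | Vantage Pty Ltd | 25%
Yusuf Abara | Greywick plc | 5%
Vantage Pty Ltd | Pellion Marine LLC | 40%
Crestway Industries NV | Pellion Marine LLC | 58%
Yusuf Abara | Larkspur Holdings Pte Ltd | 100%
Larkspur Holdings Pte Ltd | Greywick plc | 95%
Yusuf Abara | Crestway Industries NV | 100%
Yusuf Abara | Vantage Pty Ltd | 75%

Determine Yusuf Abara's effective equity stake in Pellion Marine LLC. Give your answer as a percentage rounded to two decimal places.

98.00%

Yusuf reaches Pellion along 3 paths.
Via Crestway: 100% × 58% = 58%.
Via Larkspur → Vantage: 100% × 25% × 40% = 10%.
Via Vantage: 75% × 40% = 30%.
Total: 58% + 10% + 30% = 98%.
Rounded: 98.00%.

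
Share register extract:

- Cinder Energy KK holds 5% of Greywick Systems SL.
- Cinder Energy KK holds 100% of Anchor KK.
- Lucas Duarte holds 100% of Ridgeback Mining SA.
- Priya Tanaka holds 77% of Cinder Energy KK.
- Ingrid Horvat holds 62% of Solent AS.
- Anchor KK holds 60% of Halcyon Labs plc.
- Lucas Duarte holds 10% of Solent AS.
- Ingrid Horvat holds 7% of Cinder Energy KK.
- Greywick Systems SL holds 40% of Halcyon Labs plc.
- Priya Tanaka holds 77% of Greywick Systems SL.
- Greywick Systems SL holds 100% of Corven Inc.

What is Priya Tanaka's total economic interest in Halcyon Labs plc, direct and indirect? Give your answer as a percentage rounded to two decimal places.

78.54%

Priya reaches Halcyon along 3 paths.
Via Cinder → Anchor: 77% × 100% × 60% = 46.2%.
Via Greywick: 77% × 40% = 30.8%.
Via Cinder → Greywick: 77% × 5% × 40% = 1.54%.
Total: 46.2% + 30.8% + 1.54% = 78.54%.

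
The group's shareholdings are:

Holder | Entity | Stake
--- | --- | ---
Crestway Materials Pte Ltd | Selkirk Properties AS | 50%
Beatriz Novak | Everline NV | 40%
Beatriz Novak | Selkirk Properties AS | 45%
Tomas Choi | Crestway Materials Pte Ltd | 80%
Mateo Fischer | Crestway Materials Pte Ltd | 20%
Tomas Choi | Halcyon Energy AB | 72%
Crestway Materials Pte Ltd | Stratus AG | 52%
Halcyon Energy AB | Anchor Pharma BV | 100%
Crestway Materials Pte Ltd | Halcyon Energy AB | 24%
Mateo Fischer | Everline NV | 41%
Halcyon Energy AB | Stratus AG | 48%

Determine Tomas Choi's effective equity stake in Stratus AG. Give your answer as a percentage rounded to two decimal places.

Tomas reaches Stratus along 3 paths.
Via Halcyon: 72% × 48% = 34.56%.
Via Crestway → Halcyon: 80% × 24% × 48% = 9.216%.
Via Crestway: 80% × 52% = 41.6%.
Total: 34.56% + 9.216% + 41.6% = 85.376%.
Rounded: 85.38%.

85.38%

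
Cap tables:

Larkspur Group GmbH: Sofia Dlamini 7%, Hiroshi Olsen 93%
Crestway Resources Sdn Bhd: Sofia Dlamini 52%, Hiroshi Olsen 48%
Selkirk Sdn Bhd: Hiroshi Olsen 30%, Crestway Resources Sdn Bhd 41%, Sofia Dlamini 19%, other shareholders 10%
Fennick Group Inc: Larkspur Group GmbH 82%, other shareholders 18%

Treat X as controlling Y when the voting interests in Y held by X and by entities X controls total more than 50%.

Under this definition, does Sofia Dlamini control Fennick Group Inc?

Sofia holds 52% of Crestway, so Sofia controls Crestway.
Crestway and Sofia together hold 41% + 19% = 60% of Selkirk, so Sofia controls Selkirk.
Neither Sofia nor any entity Sofia controls holds any voting interest in Fennick.
So Sofia does not control Fennick.

No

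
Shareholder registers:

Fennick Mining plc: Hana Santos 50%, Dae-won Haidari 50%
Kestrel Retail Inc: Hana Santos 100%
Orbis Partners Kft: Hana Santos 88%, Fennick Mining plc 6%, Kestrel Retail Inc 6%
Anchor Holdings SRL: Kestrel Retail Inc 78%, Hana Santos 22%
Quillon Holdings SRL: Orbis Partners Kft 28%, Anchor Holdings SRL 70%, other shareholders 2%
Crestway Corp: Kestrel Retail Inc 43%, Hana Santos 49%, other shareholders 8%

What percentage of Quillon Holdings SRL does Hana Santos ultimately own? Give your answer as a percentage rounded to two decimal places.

97.16%

Hana reaches Quillon along 5 paths.
Via Orbis: 88% × 28% = 24.64%.
Via Fennick → Orbis: 50% × 6% × 28% = 0.84%.
Via Kestrel → Orbis: 100% × 6% × 28% = 1.68%.
Via Kestrel → Anchor: 100% × 78% × 70% = 54.6%.
Via Anchor: 22% × 70% = 15.4%.
Total: 24.64% + 0.84% + 1.68% + 54.6% + 15.4% = 97.16%.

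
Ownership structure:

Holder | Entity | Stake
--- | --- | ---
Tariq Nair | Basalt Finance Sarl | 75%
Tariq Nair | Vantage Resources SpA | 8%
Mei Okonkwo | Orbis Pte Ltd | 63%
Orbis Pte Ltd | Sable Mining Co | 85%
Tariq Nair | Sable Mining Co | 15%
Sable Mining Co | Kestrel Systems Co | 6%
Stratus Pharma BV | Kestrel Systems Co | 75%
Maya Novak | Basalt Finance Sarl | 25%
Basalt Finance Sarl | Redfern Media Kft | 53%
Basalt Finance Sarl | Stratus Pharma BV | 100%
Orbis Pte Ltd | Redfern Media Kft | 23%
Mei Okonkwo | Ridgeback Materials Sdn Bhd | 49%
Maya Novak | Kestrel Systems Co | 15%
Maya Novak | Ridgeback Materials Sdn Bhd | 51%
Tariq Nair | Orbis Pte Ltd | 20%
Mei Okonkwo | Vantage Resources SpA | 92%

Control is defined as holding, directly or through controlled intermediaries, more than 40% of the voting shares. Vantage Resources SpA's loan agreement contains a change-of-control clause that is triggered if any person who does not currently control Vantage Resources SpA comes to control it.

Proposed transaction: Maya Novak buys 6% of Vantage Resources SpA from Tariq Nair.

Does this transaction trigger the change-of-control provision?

No

The purchase adds only to Maya's holdings (Tariq's stake shrinks), so Maya is the only person who could newly come to control Vantage.
Maya holds 51% of Ridgeback, so Maya controls Ridgeback.
Neither Maya nor any entity Maya controls holds any voting interest in Vantage.
So before the transaction, Maya does not control Vantage.
After the purchase, Maya holds 6% of Vantage directly, and Tariq's stake falls to 2%.
After the transaction, Maya's side holds 6% of Vantage, not > 40%, so Maya still does not control Vantage.
No new person acquires control, so the clause is not triggered.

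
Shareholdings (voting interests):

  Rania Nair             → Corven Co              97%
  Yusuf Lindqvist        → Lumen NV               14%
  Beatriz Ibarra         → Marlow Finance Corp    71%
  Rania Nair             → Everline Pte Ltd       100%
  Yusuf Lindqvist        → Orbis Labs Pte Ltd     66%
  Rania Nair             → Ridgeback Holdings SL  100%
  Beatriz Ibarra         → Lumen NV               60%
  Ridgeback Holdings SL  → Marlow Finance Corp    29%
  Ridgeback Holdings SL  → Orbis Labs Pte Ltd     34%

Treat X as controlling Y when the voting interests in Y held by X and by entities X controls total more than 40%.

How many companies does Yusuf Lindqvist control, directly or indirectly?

1

Yusuf holds 66% of Orbis, so Yusuf controls Orbis.
No other company's threshold is met.
Yusuf controls 1 company.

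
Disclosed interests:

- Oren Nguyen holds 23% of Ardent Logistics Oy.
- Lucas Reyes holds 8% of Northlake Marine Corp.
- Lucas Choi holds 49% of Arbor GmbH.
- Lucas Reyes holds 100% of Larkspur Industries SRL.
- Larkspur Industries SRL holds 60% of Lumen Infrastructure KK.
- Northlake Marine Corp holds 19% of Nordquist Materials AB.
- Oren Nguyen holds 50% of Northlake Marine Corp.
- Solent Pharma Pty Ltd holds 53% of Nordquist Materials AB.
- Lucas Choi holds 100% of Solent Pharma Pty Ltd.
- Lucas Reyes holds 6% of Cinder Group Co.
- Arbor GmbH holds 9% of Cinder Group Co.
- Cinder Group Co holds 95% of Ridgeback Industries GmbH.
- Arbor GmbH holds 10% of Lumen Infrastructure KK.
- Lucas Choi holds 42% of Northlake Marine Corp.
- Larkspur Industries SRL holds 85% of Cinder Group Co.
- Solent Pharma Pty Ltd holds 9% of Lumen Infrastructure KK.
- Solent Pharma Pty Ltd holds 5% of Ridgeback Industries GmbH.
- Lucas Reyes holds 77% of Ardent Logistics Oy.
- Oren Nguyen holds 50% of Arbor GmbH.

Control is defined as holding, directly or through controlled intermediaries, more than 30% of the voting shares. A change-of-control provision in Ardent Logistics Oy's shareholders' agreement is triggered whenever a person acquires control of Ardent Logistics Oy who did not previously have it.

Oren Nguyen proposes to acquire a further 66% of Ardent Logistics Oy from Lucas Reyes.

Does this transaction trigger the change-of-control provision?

The purchase adds only to Oren's holdings (Lucas Reyes's stake shrinks), so Oren is the only person who could newly come to control Ardent.
Oren holds 50% of Arbor, so Oren controls Arbor.
Oren holds 50% of Northlake, so Oren controls Northlake.
In Ardent, Oren's side holds only 23%, not > 30%.
So before the transaction, Oren does not control Ardent.
After the purchase, Oren's direct stake in Ardent rises to 23% + 66% = 89%, and Lucas Reyes's stake falls to 11%.
Oren holds 89% of Ardent, so Oren controls Ardent.
Oren did not control Ardent before and does after, so the clause is triggered.

Yes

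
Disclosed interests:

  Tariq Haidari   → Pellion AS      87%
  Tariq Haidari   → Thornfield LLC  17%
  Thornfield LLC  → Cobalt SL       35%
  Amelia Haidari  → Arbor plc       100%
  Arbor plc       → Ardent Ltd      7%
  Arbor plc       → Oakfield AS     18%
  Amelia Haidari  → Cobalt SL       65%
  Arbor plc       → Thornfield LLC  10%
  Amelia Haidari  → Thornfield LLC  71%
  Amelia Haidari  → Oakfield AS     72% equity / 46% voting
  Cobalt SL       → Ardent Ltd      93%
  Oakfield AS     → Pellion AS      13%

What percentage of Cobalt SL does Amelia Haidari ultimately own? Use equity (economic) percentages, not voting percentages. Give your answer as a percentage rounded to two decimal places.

Amelia reaches Cobalt along 3 paths.
Via Arbor → Thornfield: 100% × 10% × 35% = 3.5%.
Via Thornfield: 71% × 35% = 24.85%.
Direct stake: 65% = 65%.
Total: 3.5% + 24.85% + 65% = 93.35%.

93.35%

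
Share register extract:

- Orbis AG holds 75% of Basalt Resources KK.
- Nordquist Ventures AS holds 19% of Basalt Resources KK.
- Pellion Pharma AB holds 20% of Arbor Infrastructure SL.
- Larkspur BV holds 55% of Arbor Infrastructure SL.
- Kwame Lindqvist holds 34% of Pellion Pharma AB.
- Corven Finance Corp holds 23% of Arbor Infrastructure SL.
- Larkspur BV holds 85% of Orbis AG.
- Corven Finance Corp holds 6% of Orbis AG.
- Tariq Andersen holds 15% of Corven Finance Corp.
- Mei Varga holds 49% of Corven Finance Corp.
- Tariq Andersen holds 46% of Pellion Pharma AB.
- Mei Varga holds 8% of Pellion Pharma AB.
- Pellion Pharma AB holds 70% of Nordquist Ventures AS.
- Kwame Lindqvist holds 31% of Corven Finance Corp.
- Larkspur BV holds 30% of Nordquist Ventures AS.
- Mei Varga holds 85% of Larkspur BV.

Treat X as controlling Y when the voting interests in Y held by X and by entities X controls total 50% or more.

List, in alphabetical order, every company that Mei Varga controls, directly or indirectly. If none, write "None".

Arbor Infrastructure SL, Basalt Resources KK, Larkspur BV, Orbis AG

Mei holds 85% of Larkspur, so Mei controls Larkspur.
Larkspur holds 55% of Arbor, so Mei controls Arbor.
Larkspur holds 85% of Orbis, so Mei controls Orbis.
Orbis holds 75% of Basalt, so Mei controls Basalt.
No other company's threshold is met.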